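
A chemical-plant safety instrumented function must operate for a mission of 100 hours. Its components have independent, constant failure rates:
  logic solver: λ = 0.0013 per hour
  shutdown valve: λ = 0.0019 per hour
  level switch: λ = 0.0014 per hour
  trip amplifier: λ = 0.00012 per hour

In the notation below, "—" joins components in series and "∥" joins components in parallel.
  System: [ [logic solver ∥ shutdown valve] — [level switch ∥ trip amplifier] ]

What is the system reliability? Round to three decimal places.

R(logic solver) = exp(−0.0013 × 100) = 0.87810
R(shutdown valve) = exp(−0.0019 × 100) = 0.82696
R(level switch) = exp(−0.0014 × 100) = 0.86936
R(trip amplifier) = exp(−0.00012 × 100) = 0.98807
Parallel (logic solver and shutdown valve): 1 − (1 − 0.87810)(1 − 0.82696) = 0.97891
Parallel (level switch and trip amplifier): 1 − (1 − 0.86936)(1 − 0.98807) = 0.99844
Series ([0.97891] and [0.99844]): 0.97891 × 0.99844 = 0.977

0.977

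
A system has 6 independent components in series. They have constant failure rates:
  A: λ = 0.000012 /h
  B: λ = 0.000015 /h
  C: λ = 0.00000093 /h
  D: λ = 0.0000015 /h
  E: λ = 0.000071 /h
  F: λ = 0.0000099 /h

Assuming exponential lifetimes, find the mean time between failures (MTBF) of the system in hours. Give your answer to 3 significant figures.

Series of exponential components: λ_sys = Σ λ_i
λ_sys = 0.000012 + 0.000015 + 0.00000093 + 0.0000015 + 0.000071 + 0.0000099 = 1.1033e-04 /h
MTBF = 1 / λ_sys = 9060 h

9060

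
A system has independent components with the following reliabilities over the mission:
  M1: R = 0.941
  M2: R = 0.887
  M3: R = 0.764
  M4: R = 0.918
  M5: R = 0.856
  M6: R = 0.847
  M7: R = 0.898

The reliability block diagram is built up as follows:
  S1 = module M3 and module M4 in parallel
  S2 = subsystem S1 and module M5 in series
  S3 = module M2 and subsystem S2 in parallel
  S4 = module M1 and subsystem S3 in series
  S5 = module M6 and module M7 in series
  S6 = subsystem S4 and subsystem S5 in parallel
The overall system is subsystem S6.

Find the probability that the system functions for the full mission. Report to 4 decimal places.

0.9818

Parallel (M3 and M4): 1 − (1 − 0.764000)(1 − 0.918000) = 0.980648
Series ([0.980648] and M5): 0.980648 × 0.856000 = 0.839435
Parallel (M2 and [0.839435]): 1 − (1 − 0.887000)(1 − 0.839435) = 0.981856
Series (M1 and [0.981856]): 0.941000 × 0.981856 = 0.923926
Series (M6 and M7): 0.847000 × 0.898000 = 0.760606
Parallel ([0.923926] and [0.760606]): 1 − (1 − 0.923926)(1 − 0.760606) = 0.9818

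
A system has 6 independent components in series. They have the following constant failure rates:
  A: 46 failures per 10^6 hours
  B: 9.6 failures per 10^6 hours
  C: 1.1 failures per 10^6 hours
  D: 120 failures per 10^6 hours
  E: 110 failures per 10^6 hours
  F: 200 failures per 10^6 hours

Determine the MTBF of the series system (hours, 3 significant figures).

Series of exponential components: λ_sys = Σ λ_i
λ_sys = 0.000046 + 0.0000096 + 0.0000011 + 0.00012 + 0.00011 + 0.00020 = 4.8670e-04 /h
MTBF = 1 / λ_sys = 2050 h

2050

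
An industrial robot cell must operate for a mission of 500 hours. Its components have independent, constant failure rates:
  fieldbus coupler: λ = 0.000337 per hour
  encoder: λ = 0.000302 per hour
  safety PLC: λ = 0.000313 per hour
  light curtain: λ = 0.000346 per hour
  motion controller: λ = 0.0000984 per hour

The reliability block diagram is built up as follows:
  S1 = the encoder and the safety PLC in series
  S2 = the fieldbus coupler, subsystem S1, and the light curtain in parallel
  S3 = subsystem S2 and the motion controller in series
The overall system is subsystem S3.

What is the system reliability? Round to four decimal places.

R(fieldbus coupler) = exp(−0.000337 × 500) = 0.844931
R(encoder) = exp(−0.000302 × 500) = 0.859848
R(safety PLC) = exp(−0.000313 × 500) = 0.855132
R(light curtain) = exp(−0.000346 × 500) = 0.841138
R(motion controller) = exp(−0.0000984 × 500) = 0.951991
Series (encoder and safety PLC): 0.859848 × 0.855132 = 0.735284
Parallel (fieldbus coupler, [0.735284], and light curtain): 1 − (1 − 0.844931)(1 − 0.735284)(1 − 0.841138) = 0.993479
Series ([0.993479] and motion controller): 0.993479 × 0.951991 = 0.9458

0.9458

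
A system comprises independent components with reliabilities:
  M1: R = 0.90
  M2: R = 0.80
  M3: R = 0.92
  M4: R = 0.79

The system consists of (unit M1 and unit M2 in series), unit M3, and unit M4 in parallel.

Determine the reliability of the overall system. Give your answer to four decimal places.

Series (M1 and M2): 0.900000 × 0.800000 = 0.720000
Parallel ([0.720000], M3, and M4): 1 − (1 − 0.720000)(1 − 0.920000)(1 − 0.790000) = 0.9953

0.9953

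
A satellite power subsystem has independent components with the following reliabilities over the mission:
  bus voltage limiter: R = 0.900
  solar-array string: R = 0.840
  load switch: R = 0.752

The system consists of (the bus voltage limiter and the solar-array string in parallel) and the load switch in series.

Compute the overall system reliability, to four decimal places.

0.7400

Parallel (bus voltage limiter and solar-array string): 1 − (1 − 0.900000)(1 − 0.840000) = 0.984000
Series ([0.984000] and load switch): 0.984000 × 0.752000 = 0.7400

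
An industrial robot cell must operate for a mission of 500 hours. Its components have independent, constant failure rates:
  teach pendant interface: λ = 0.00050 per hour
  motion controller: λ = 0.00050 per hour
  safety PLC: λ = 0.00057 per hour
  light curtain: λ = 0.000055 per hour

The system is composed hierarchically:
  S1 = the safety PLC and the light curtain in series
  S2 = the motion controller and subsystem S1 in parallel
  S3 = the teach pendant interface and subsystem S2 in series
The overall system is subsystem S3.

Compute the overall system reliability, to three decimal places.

R(teach pendant interface) = exp(−0.00050 × 500) = 0.77880
R(motion controller) = exp(−0.00050 × 500) = 0.77880
R(safety PLC) = exp(−0.00057 × 500) = 0.75201
R(light curtain) = exp(−0.000055 × 500) = 0.97287
Series (safety PLC and light curtain): 0.75201 × 0.97287 = 0.73161
Parallel (motion controller and [0.73161]): 1 − (1 − 0.77880)(1 − 0.73161) = 0.94063
Series (teach pendant interface and [0.94063]): 0.77880 × 0.94063 = 0.733

0.733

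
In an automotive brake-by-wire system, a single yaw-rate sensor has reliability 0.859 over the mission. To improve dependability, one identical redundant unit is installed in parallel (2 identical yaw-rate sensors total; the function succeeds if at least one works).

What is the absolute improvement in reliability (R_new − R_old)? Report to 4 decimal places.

R_before = 0.859
R_after = 1 − (1 − 0.859)^2 = 0.9801
ΔR = 0.9801 − 0.859 = 0.1211

0.1211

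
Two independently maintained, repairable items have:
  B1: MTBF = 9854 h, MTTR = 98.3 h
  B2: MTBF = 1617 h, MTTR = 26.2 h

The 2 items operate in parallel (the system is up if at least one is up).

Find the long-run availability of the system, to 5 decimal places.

0.99984

A(B1) = MTBF/(MTBF+MTTR) = 9854/(9854+98.3) = 0.990123
A(B2) = MTBF/(MTBF+MTTR) = 1617/(1617+26.2) = 0.984056
Parallel availability: 1 − (1 − 0.990123)(1 − 0.984056) = 0.99984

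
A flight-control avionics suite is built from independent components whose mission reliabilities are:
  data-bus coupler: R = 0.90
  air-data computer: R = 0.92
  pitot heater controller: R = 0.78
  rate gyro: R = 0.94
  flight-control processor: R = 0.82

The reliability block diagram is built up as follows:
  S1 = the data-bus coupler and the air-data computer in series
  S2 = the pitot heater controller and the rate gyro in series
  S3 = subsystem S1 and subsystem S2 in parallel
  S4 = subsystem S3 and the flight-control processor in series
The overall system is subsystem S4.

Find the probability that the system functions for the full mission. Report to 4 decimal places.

Series (data-bus coupler and air-data computer): 0.900000 × 0.920000 = 0.828000
Series (pitot heater controller and rate gyro): 0.780000 × 0.940000 = 0.733200
Parallel ([0.828000] and [0.733200]): 1 − (1 − 0.828000)(1 − 0.733200) = 0.954110
Series ([0.954110] and flight-control processor): 0.954110 × 0.820000 = 0.7824

0.7824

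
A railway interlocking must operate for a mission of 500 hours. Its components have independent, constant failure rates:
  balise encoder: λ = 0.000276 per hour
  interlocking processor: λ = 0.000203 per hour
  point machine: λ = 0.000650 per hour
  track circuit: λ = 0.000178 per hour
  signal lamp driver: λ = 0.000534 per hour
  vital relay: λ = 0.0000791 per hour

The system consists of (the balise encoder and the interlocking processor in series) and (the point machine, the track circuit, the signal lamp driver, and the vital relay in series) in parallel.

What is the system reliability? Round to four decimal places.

R(balise encoder) = exp(−0.000276 × 500) = 0.871099
R(interlocking processor) = exp(−0.000203 × 500) = 0.903481
R(point machine) = exp(−0.000650 × 500) = 0.722527
R(track circuit) = exp(−0.000178 × 500) = 0.914846
R(signal lamp driver) = exp(−0.000534 × 500) = 0.765673
R(vital relay) = exp(−0.0000791 × 500) = 0.961222
Series (balise encoder and interlocking processor): 0.871099 × 0.903481 = 0.787021
Series (point machine, track circuit, signal lamp driver, and vital relay): 0.722527 × 0.914846 × 0.765673 × 0.961222 = 0.486485
Parallel ([0.787021] and [0.486485]): 1 − (1 − 0.787021)(1 − 0.486485) = 0.8906

0.8906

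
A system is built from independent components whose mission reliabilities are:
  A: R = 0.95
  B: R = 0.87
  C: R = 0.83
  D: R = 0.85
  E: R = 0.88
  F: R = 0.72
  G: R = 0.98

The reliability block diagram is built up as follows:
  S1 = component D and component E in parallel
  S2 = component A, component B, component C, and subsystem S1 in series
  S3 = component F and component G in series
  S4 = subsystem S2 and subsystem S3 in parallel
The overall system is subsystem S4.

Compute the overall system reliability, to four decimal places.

0.9039

Parallel (D and E): 1 − (1 − 0.850000)(1 − 0.880000) = 0.982000
Series (A, B, C, and [0.982000]): 0.950000 × 0.870000 × 0.830000 × 0.982000 = 0.673647
Series (F and G): 0.720000 × 0.980000 = 0.705600
Parallel ([0.673647] and [0.705600]): 1 − (1 − 0.673647)(1 − 0.705600) = 0.9039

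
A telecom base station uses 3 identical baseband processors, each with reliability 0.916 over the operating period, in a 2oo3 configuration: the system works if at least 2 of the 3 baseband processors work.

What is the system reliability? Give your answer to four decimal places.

0.9800

R = Σ_{i=2}^{3} C(3,i) p^i (1−p)^{3−i} with p = 0.916
C(3,2)·0.916^2·0.084^1 = 0.211442
C(3,3)·0.916^3·0.084^0 = 0.768575
Sum = 0.9800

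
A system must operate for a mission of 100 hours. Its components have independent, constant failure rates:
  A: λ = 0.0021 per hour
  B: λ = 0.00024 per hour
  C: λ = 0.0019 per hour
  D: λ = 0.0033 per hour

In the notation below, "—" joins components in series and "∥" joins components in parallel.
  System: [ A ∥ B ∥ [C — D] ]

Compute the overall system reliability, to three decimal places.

0.998

R(A) = exp(−0.0021 × 100) = 0.81058
R(B) = exp(−0.00024 × 100) = 0.97629
R(C) = exp(−0.0019 × 100) = 0.82696
R(D) = exp(−0.0033 × 100) = 0.71892
Series (C and D): 0.82696 × 0.71892 = 0.59452
Parallel (A, B, and [0.59452]): 1 − (1 − 0.81058)(1 − 0.97629)(1 − 0.59452) = 0.998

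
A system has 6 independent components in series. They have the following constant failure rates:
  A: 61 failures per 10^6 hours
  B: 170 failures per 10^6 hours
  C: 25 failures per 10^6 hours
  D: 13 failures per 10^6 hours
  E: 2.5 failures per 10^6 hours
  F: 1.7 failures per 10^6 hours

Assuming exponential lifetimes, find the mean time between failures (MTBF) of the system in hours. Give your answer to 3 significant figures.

Series of exponential components: λ_sys = Σ λ_i
λ_sys = 0.000061 + 0.00017 + 0.000025 + 0.000013 + 0.0000025 + 0.0000017 = 2.7320e-04 /h
MTBF = 1 / λ_sys = 3660 h

3660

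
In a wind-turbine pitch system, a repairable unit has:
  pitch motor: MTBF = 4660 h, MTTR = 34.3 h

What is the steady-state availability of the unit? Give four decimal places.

A(pitch motor) = MTBF/(MTBF+MTTR) = 4660/(4660+34.3) = 0.9927

0.9927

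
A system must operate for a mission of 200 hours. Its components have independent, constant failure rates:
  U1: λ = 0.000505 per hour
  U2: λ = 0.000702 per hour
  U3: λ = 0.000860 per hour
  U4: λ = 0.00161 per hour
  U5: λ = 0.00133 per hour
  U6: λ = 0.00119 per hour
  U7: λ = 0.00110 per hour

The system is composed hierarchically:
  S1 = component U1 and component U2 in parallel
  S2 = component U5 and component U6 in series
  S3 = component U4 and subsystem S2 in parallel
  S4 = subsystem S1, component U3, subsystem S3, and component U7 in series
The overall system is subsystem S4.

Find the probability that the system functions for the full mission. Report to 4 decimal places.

R(U1) = exp(−0.000505 × 200) = 0.903933
R(U2) = exp(−0.000702 × 200) = 0.869011
R(U3) = exp(−0.000860 × 200) = 0.841979
R(U4) = exp(−0.00161 × 200) = 0.724698
R(U5) = exp(−0.00133 × 200) = 0.766439
R(U6) = exp(−0.00119 × 200) = 0.788203
R(U7) = exp(−0.00110 × 200) = 0.802519
Parallel (U1 and U2): 1 − (1 − 0.903933)(1 − 0.869011) = 0.987416
Series (U5 and U6): 0.766439 × 0.788203 = 0.604110
Parallel (U4 and [0.604110]): 1 − (1 − 0.724698)(1 − 0.604110) = 0.891011
Series ([0.987416], U3, [0.891011], and U7): 0.987416 × 0.841979 × 0.891011 × 0.802519 = 0.5945

0.5945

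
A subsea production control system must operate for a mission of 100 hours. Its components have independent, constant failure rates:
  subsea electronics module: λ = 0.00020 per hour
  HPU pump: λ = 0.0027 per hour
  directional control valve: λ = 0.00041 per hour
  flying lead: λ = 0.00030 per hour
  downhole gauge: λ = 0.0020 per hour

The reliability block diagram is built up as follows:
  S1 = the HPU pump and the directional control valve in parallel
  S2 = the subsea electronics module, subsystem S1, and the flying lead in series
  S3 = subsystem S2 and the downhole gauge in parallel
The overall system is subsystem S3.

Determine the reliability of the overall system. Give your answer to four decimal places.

0.9895

R(subsea electronics module) = exp(−0.00020 × 100) = 0.980199
R(HPU pump) = exp(−0.0027 × 100) = 0.763379
R(directional control valve) = exp(−0.00041 × 100) = 0.959829
R(flying lead) = exp(−0.00030 × 100) = 0.970446
R(downhole gauge) = exp(−0.0020 × 100) = 0.818731
Parallel (HPU pump and directional control valve): 1 − (1 − 0.763379)(1 − 0.959829) = 0.990495
Series (subsea electronics module, [0.990495], and flying lead): 0.980199 × 0.990495 × 0.970446 = 0.942189
Parallel ([0.942189] and downhole gauge): 1 − (1 − 0.942189)(1 − 0.818731) = 0.9895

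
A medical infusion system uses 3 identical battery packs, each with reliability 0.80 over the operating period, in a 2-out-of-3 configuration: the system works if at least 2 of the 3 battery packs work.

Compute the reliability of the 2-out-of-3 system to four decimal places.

R = Σ_{i=2}^{3} C(3,i) p^i (1−p)^{3−i} with p = 0.80
C(3,2)·0.80^2·0.20^1 = 0.384000
C(3,3)·0.80^3·0.20^0 = 0.512000
Sum = 0.8960

0.8960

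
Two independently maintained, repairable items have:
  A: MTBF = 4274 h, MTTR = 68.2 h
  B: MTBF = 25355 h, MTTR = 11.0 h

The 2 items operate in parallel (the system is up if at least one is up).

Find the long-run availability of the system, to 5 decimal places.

A(A) = MTBF/(MTBF+MTTR) = 4274/(4274+68.2) = 0.984294
A(B) = MTBF/(MTBF+MTTR) = 25355/(25355+11.0) = 0.999566
Parallel availability: 1 − (1 − 0.984294)(1 − 0.999566) = 0.99999

0.99999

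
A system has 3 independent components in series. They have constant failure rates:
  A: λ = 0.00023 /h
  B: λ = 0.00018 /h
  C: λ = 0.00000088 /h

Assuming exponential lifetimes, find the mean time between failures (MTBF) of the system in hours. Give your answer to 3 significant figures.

Series of exponential components: λ_sys = Σ λ_i
λ_sys = 0.00023 + 0.00018 + 0.00000088 = 4.1088e-04 /h
MTBF = 1 / λ_sys = 2430 h

2430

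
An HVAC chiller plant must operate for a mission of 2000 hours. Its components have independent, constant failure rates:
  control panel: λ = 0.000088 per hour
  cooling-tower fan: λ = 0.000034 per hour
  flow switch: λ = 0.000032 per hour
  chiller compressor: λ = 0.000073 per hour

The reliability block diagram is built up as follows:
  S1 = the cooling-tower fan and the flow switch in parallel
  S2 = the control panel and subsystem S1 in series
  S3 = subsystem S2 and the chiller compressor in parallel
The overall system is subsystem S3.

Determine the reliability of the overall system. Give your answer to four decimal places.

R(control panel) = exp(−0.000088 × 2000) = 0.838618
R(cooling-tower fan) = exp(−0.000034 × 2000) = 0.934260
R(flow switch) = exp(−0.000032 × 2000) = 0.938005
R(chiller compressor) = exp(−0.000073 × 2000) = 0.864158
Parallel (cooling-tower fan and flow switch): 1 − (1 − 0.934260)(1 − 0.938005) = 0.995924
Series (control panel and [0.995924]): 0.838618 × 0.995924 = 0.835200
Parallel ([0.835200] and chiller compressor): 1 − (1 − 0.835200)(1 − 0.864158) = 0.9776

0.9776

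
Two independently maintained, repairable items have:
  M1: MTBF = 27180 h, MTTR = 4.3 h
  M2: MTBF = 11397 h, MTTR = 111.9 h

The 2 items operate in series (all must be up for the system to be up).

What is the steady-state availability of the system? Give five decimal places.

0.99012

A(M1) = MTBF/(MTBF+MTTR) = 27180/(27180+4.3) = 0.999842
A(M2) = MTBF/(MTBF+MTTR) = 11397/(11397+111.9) = 0.990277
Series availability: 0.999842 × 0.990277 = 0.99012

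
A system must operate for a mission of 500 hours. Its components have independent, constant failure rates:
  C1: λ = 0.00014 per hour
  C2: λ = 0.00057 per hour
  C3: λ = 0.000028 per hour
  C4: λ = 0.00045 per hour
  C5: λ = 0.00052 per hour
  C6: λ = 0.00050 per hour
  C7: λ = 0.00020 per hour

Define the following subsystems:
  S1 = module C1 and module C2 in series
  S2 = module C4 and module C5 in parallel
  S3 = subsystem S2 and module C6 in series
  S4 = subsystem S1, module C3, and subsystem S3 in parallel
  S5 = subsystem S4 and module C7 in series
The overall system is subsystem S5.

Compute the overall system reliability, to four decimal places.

R(C1) = exp(−0.00014 × 500) = 0.932394
R(C2) = exp(−0.00057 × 500) = 0.752014
R(C3) = exp(−0.000028 × 500) = 0.986098
R(C4) = exp(−0.00045 × 500) = 0.798516
R(C5) = exp(−0.00052 × 500) = 0.771052
R(C6) = exp(−0.00050 × 500) = 0.778801
R(C7) = exp(−0.00020 × 500) = 0.904837
Series (C1 and C2): 0.932394 × 0.752014 = 0.701173
Parallel (C4 and C5): 1 − (1 − 0.798516)(1 − 0.771052) = 0.953871
Series ([0.953871] and C6): 0.953871 × 0.778801 = 0.742876
Parallel ([0.701173], C3, and [0.742876]): 1 − (1 − 0.701173)(1 − 0.986098)(1 − 0.742876) = 0.998932
Series ([0.998932] and C7): 0.998932 × 0.904837 = 0.9039

0.9039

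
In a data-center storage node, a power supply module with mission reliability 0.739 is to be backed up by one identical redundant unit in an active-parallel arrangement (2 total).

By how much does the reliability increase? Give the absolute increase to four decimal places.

0.1929

R_before = 0.739
R_after = 1 − (1 − 0.739)^2 = 0.9319
ΔR = 0.9319 − 0.739 = 0.1929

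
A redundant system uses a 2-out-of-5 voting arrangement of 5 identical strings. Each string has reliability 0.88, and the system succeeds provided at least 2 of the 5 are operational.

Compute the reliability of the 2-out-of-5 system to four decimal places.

0.9991

R = Σ_{i=2}^{5} C(5,i) p^i (1−p)^{5−i} with p = 0.88
C(5,2)·0.88^2·0.12^3 = 0.013382
C(5,3)·0.88^3·0.12^2 = 0.098132
C(5,4)·0.88^4·0.12^1 = 0.359817
C(5,5)·0.88^5·0.12^0 = 0.527732
Sum = 0.9991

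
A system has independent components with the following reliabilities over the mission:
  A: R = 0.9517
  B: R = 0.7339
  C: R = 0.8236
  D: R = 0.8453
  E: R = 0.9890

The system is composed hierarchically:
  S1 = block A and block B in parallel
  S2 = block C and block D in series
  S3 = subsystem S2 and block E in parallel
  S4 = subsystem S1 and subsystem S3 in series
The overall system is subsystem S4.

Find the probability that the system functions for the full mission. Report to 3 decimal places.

Parallel (A and B): 1 − (1 − 0.95170)(1 − 0.73390) = 0.98715
Series (C and D): 0.82360 × 0.84530 = 0.69619
Parallel ([0.69619] and E): 1 − (1 − 0.69619)(1 − 0.98900) = 0.99666
Series ([0.98715] and [0.99666]): 0.98715 × 0.99666 = 0.984

0.984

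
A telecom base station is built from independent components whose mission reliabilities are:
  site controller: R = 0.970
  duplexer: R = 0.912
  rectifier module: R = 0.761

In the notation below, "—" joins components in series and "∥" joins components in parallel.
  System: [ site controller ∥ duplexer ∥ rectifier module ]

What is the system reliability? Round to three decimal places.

0.999

Parallel (site controller, duplexer, and rectifier module): 1 − (1 − 0.97000)(1 − 0.91200)(1 − 0.76100) = 0.999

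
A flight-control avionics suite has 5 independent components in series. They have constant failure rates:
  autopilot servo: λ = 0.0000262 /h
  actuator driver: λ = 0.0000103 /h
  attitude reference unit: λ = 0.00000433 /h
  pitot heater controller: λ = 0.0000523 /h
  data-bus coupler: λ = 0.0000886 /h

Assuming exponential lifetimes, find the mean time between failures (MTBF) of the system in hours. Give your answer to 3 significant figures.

5500

Series of exponential components: λ_sys = Σ λ_i
λ_sys = 0.0000262 + 0.0000103 + 0.00000433 + 0.0000523 + 0.0000886 = 1.8173e-04 /h
MTBF = 1 / λ_sys = 5500 h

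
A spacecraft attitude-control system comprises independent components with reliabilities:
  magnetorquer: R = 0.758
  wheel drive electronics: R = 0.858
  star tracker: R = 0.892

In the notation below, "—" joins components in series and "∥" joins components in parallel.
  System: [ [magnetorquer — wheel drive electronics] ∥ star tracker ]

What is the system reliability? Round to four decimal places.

0.9622

Series (magnetorquer and wheel drive electronics): 0.758000 × 0.858000 = 0.650364
Parallel ([0.650364] and star tracker): 1 − (1 − 0.650364)(1 − 0.892000) = 0.9622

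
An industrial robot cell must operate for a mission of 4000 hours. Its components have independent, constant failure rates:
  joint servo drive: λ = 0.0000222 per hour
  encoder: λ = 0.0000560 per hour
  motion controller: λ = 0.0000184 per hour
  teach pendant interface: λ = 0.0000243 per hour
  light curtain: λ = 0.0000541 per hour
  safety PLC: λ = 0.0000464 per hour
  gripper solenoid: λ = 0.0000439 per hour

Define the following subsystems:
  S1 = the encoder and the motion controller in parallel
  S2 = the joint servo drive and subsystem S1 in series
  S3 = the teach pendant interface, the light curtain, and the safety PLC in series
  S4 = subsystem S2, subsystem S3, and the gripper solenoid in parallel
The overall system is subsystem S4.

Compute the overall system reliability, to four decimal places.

R(joint servo drive) = exp(−0.0000222 × 4000) = 0.915029
R(encoder) = exp(−0.0000560 × 4000) = 0.799315
R(motion controller) = exp(−0.0000184 × 4000) = 0.929043
R(teach pendant interface) = exp(−0.0000243 × 4000) = 0.907375
R(light curtain) = exp(−0.0000541 × 4000) = 0.805413
R(safety PLC) = exp(−0.0000464 × 4000) = 0.830606
R(gripper solenoid) = exp(−0.0000439 × 4000) = 0.838953
Parallel (encoder and motion controller): 1 − (1 − 0.799315)(1 − 0.929043) = 0.985760
Series (joint servo drive and [0.985760]): 0.915029 × 0.985760 = 0.901999
Series (teach pendant interface, light curtain, and safety PLC): 0.907375 × 0.805413 × 0.830606 = 0.607017
Parallel ([0.901999], [0.607017], and gripper solenoid): 1 − (1 − 0.901999)(1 − 0.607017)(1 − 0.838953) = 0.9938

0.9938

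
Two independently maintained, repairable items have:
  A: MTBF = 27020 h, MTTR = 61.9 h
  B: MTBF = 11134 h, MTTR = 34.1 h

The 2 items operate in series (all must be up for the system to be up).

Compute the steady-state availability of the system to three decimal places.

0.995

A(A) = MTBF/(MTBF+MTTR) = 27020/(27020+61.9) = 0.997714
A(B) = MTBF/(MTBF+MTTR) = 11134/(11134+34.1) = 0.996947
Series availability: 0.997714 × 0.996947 = 0.995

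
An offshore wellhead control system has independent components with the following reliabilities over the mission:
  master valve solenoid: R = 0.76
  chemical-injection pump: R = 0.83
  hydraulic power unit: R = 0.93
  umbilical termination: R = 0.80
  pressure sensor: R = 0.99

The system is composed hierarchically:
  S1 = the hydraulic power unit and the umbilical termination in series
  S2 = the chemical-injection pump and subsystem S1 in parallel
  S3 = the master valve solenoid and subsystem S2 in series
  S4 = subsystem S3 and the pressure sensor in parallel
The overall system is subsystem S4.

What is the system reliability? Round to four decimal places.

Series (hydraulic power unit and umbilical termination): 0.930000 × 0.800000 = 0.744000
Parallel (chemical-injection pump and [0.744000]): 1 − (1 − 0.830000)(1 − 0.744000) = 0.956480
Series (master valve solenoid and [0.956480]): 0.760000 × 0.956480 = 0.726925
Parallel ([0.726925] and pressure sensor): 1 − (1 − 0.726925)(1 − 0.990000) = 0.9973

0.9973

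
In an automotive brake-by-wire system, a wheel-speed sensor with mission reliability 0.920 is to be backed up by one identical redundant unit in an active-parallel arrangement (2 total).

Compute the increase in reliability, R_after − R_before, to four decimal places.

R_before = 0.920
R_after = 1 − (1 − 0.920)^2 = 0.9936
ΔR = 0.9936 − 0.920 = 0.0736

0.0736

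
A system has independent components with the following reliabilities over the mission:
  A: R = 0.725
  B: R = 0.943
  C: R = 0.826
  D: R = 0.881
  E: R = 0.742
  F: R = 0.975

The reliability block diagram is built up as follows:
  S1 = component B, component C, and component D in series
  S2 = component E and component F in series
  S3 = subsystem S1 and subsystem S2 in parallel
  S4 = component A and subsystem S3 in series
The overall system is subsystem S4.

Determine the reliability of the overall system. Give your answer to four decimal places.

Series (B, C, and D): 0.943000 × 0.826000 × 0.881000 = 0.686227
Series (E and F): 0.742000 × 0.975000 = 0.723450
Parallel ([0.686227] and [0.723450]): 1 − (1 − 0.686227)(1 − 0.723450) = 0.913226
Series (A and [0.913226]): 0.725000 × 0.913226 = 0.6621

0.6621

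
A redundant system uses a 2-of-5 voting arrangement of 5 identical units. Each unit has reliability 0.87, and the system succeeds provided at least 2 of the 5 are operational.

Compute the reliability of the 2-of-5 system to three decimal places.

R = Σ_{i=2}^{5} C(5,i) p^i (1−p)^{5−i} with p = 0.87
C(5,2)·0.87^2·0.13^3 = 0.01663
C(5,3)·0.87^3·0.13^2 = 0.11129
C(5,4)·0.87^4·0.13^1 = 0.37238
C(5,5)·0.87^5·0.13^0 = 0.49842
Sum = 0.999

0.999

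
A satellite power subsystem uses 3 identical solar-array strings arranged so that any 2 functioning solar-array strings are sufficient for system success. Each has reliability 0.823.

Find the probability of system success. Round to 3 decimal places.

R = Σ_{i=2}^{3} C(3,i) p^i (1−p)^{3−i} with p = 0.823
C(3,2)·0.823^2·0.177^1 = 0.35966
C(3,3)·0.823^3·0.177^0 = 0.55744
Sum = 0.917

0.917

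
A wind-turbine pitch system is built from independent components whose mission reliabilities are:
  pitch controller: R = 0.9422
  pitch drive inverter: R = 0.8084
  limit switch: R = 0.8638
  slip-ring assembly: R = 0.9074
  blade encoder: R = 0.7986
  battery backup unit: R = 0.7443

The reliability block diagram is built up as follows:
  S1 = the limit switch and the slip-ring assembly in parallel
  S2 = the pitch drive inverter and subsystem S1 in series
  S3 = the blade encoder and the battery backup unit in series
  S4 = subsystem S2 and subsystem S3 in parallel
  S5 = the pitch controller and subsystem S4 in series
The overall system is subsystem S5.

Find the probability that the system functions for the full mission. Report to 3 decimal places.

0.865

Parallel (limit switch and slip-ring assembly): 1 − (1 − 0.86380)(1 − 0.90740) = 0.98739
Series (pitch drive inverter and [0.98739]): 0.80840 × 0.98739 = 0.79821
Series (blade encoder and battery backup unit): 0.79860 × 0.74430 = 0.59440
Parallel ([0.79821] and [0.59440]): 1 − (1 − 0.79821)(1 − 0.59440) = 0.91815
Series (pitch controller and [0.91815]): 0.94220 × 0.91815 = 0.865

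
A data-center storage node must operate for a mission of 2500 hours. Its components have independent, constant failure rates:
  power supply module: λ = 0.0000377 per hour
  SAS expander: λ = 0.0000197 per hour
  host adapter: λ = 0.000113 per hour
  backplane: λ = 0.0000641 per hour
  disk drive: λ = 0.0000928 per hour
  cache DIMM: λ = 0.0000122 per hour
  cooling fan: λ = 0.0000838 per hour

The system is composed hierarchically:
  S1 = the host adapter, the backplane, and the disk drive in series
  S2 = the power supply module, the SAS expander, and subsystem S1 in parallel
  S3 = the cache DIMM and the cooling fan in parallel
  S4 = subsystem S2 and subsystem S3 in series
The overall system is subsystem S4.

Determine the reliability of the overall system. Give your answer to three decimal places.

R(power supply module) = exp(−0.0000377 × 2500) = 0.91006
R(SAS expander) = exp(−0.0000197 × 2500) = 0.95194
R(host adapter) = exp(−0.000113 × 2500) = 0.75390
R(backplane) = exp(−0.0000641 × 2500) = 0.85193
R(disk drive) = exp(−0.0000928 × 2500) = 0.79295
R(cache DIMM) = exp(−0.0000122 × 2500) = 0.96996
R(cooling fan) = exp(−0.0000838 × 2500) = 0.81099
Series (host adapter, backplane, and disk drive): 0.75390 × 0.85193 × 0.79295 = 0.50929
Parallel (power supply module, SAS expander, and [0.50929]): 1 − (1 − 0.91006)(1 − 0.95194)(1 − 0.50929) = 0.99788
Parallel (cache DIMM and cooling fan): 1 − (1 − 0.96996)(1 − 0.81099) = 0.99432
Series ([0.99788] and [0.99432]): 0.99788 × 0.99432 = 0.992

0.992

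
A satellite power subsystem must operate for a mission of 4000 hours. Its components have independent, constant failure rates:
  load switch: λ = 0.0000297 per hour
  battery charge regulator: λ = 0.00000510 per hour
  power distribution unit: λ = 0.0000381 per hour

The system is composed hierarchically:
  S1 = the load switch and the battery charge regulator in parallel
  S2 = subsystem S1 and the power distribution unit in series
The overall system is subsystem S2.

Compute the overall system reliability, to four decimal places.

0.8567

R(load switch) = exp(−0.0000297 × 4000) = 0.887985
R(battery charge regulator) = exp(−0.00000510 × 4000) = 0.979807
R(power distribution unit) = exp(−0.0000381 × 4000) = 0.858645
Parallel (load switch and battery charge regulator): 1 − (1 − 0.887985)(1 − 0.979807) = 0.997738
Series ([0.997738] and power distribution unit): 0.997738 × 0.858645 = 0.8567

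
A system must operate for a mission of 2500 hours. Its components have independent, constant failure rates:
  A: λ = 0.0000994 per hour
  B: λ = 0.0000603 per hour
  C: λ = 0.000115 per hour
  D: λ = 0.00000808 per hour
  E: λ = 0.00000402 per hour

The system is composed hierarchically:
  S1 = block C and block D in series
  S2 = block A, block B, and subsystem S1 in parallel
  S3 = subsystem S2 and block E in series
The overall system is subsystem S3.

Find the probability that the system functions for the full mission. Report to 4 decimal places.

R(A) = exp(−0.0000994 × 2500) = 0.779970
R(B) = exp(−0.0000603 × 2500) = 0.860063
R(C) = exp(−0.000115 × 2500) = 0.750137
R(D) = exp(−0.00000808 × 2500) = 0.980003
R(E) = exp(−0.00000402 × 2500) = 0.990000
Series (C and D): 0.750137 × 0.980003 = 0.735137
Parallel (A, B, and [0.735137]): 1 − (1 − 0.779970)(1 − 0.860063)(1 − 0.735137) = 0.991845
Series ([0.991845] and E): 0.991845 × 0.990000 = 0.9819

0.9819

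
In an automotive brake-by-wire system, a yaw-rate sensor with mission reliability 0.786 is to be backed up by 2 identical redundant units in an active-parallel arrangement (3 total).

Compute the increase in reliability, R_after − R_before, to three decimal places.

R_before = 0.786
R_after = 1 − (1 − 0.786)^3 = 0.990
ΔR = 0.990 − 0.786 = 0.204

0.204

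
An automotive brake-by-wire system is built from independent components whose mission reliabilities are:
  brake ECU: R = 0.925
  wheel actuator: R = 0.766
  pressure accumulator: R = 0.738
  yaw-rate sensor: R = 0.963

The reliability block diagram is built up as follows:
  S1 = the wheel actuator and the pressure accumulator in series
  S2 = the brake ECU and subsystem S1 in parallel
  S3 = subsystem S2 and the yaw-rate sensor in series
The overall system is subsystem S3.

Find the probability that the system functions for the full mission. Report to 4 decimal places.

0.9316

Series (wheel actuator and pressure accumulator): 0.766000 × 0.738000 = 0.565308
Parallel (brake ECU and [0.565308]): 1 − (1 − 0.925000)(1 − 0.565308) = 0.967398
Series ([0.967398] and yaw-rate sensor): 0.967398 × 0.963000 = 0.9316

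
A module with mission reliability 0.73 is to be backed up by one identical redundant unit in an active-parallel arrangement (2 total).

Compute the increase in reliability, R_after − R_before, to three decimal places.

R_before = 0.73
R_after = 1 − (1 − 0.73)^2 = 0.927
ΔR = 0.927 − 0.73 = 0.197

0.197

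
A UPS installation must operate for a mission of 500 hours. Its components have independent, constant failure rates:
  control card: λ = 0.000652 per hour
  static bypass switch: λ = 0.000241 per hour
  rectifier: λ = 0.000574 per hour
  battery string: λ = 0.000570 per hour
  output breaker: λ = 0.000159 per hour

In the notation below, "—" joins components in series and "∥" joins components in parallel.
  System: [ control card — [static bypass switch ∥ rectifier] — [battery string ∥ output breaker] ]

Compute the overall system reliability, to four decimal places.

0.6881

R(control card) = exp(−0.000652 × 500) = 0.721805
R(static bypass switch) = exp(−0.000241 × 500) = 0.886477
R(rectifier) = exp(−0.000574 × 500) = 0.750512
R(battery string) = exp(−0.000570 × 500) = 0.752014
R(output breaker) = exp(−0.000159 × 500) = 0.923578
Parallel (static bypass switch and rectifier): 1 − (1 − 0.886477)(1 − 0.750512) = 0.971677
Parallel (battery string and output breaker): 1 − (1 − 0.752014)(1 − 0.923578) = 0.981048
Series (control card, [0.971677], and [0.981048]): 0.721805 × 0.971677 × 0.981048 = 0.6881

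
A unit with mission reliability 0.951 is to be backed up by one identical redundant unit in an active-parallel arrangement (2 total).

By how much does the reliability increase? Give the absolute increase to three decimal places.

R_before = 0.951
R_after = 1 − (1 − 0.951)^2 = 0.998
ΔR = 0.998 − 0.951 = 0.047

0.047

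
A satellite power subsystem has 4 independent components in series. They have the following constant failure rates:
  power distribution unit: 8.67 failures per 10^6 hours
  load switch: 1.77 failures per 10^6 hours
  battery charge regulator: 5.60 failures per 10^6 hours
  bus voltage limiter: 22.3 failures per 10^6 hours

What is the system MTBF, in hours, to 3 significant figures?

26100

Series of exponential components: λ_sys = Σ λ_i
λ_sys = 0.00000867 + 0.00000177 + 0.00000560 + 0.0000223 = 3.8340e-05 /h
MTBF = 1 / λ_sys = 26100 h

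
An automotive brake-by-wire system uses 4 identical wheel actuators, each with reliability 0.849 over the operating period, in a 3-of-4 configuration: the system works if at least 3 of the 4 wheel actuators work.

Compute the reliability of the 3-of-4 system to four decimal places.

R = Σ_{i=3}^{4} C(4,i) p^i (1−p)^{4−i} with p = 0.849
C(4,3)·0.849^3·0.151^1 = 0.369624
C(4,4)·0.849^4·0.151^0 = 0.519554
Sum = 0.8892

0.8892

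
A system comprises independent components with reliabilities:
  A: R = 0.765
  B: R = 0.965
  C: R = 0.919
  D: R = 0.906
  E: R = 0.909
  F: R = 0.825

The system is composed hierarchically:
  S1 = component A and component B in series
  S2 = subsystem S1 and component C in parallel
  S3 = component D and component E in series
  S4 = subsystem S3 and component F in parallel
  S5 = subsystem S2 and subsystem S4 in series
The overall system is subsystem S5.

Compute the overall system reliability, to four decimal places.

0.9486

Series (A and B): 0.765000 × 0.965000 = 0.738225
Parallel ([0.738225] and C): 1 − (1 − 0.738225)(1 − 0.919000) = 0.978796
Series (D and E): 0.906000 × 0.909000 = 0.823554
Parallel ([0.823554] and F): 1 − (1 − 0.823554)(1 − 0.825000) = 0.969122
Series ([0.978796] and [0.969122]): 0.978796 × 0.969122 = 0.9486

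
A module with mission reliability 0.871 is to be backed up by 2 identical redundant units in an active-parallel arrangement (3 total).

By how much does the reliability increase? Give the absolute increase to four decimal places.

0.1269

R_before = 0.871
R_after = 1 − (1 − 0.871)^3 = 0.9979
ΔR = 0.9979 − 0.871 = 0.1269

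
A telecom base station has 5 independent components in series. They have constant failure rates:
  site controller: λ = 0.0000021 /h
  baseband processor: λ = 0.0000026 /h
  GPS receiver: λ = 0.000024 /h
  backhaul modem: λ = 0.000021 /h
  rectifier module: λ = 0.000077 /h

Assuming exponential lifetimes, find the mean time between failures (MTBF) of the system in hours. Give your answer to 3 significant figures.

Series of exponential components: λ_sys = Σ λ_i
λ_sys = 0.0000021 + 0.0000026 + 0.000024 + 0.000021 + 0.000077 = 1.2670e-04 /h
MTBF = 1 / λ_sys = 7890 h

7890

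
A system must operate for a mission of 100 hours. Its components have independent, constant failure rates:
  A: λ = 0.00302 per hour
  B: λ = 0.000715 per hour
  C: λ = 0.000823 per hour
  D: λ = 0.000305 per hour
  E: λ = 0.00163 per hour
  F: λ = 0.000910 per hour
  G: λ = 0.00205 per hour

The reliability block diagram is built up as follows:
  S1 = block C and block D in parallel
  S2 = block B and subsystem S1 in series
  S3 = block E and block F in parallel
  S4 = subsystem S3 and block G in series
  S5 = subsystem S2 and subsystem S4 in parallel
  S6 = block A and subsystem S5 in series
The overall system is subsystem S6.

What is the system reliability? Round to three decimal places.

0.729

R(A) = exp(−0.00302 × 100) = 0.73934
R(B) = exp(−0.000715 × 100) = 0.93100
R(C) = exp(−0.000823 × 100) = 0.92100
R(D) = exp(−0.000305 × 100) = 0.96996
R(E) = exp(−0.00163 × 100) = 0.84959
R(F) = exp(−0.000910 × 100) = 0.91302
R(G) = exp(−0.00205 × 100) = 0.81465
Parallel (C and D): 1 − (1 − 0.92100)(1 − 0.96996) = 0.99763
Series (B and [0.99763]): 0.93100 × 0.99763 = 0.92879
Parallel (E and F): 1 − (1 − 0.84959)(1 − 0.91302) = 0.98692
Series ([0.98692] and G): 0.98692 × 0.81465 = 0.80399
Parallel ([0.92879] and [0.80399]): 1 − (1 − 0.92879)(1 − 0.80399) = 0.98604
Series (A and [0.98604]): 0.73934 × 0.98604 = 0.729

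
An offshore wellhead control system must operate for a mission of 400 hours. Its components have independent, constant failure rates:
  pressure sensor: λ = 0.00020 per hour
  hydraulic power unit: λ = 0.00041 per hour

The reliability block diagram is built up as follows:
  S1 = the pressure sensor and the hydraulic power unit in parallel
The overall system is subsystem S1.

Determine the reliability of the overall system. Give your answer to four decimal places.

0.9884

R(pressure sensor) = exp(−0.00020 × 400) = 0.923116
R(hydraulic power unit) = exp(−0.00041 × 400) = 0.848742
Parallel (pressure sensor and hydraulic power unit): 1 − (1 − 0.923116)(1 − 0.848742) = 0.9884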